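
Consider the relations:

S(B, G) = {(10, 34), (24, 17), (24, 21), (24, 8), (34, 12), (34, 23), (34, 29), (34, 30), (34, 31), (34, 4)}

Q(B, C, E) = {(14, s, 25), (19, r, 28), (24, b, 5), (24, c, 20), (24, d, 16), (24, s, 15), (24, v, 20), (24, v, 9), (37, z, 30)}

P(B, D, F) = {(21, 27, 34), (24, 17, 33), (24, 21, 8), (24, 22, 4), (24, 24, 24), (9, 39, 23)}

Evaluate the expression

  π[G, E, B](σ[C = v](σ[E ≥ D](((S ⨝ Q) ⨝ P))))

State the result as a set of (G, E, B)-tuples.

Natural join on B: {(24, 17, b, 5), (24, 17, c, 20), (24, 17, d, 16), (24, 17, s, 15), (24, 17, v, 20), (24, 17, v, 9), (24, 21, b, 5), (24, 21, c, 20), (24, 21, d, 16), (24, 21, s, 15), (24, 21, v, 20), (24, 21, v, 9), (24, 8, b, 5), (24, 8, c, 20), (24, 8, d, 16), (24, 8, s, 15), (24, 8, v, 20), (24, 8, v, 9)}
Natural join on B: {(24, 17, b, 5, 17, 33), (24, 17, b, 5, 21, 8), (24, 17, b, 5, 22, 4), (24, 17, b, 5, 24, 24), (24, 17, c, 20, 17, 33), (24, 17, c, 20, 21, 8), (24, 17, c, 20, 22, 4), (24, 17, c, 20, 24, 24), (24, 17, d, 16, 17, 33), (24, 17, d, 16, 21, 8), (24, 17, d, 16, 22, 4), (24, 17, d, 16, 24, 24), (24, 17, s, 15, 17, 33), (24, 17, s, 15, 21, 8), (24, 17, s, 15, 22, 4), (24, 17, s, 15, 24, 24), (24, 17, v, 20, 17, 33), (24, 17, v, 20, 21, 8), (24, 17, v, 20, 22, 4), (24, 17, v, 20, 24, 24), (24, 17, v, 9, 17, 33), (24, 17, v, 9, 21, 8), (24, 17, v, 9, 22, 4), (24, 17, v, 9, 24, 24), (24, 21, b, 5, 17, 33), (24, 21, b, 5, 21, 8), (24, 21, b, 5, 22, 4), (24, 21, b, 5, 24, 24), (24, 21, c, 20, 17, 33), (24, 21, c, 20, 21, 8), (24, 21, c, 20, 22, 4), (24, 21, c, 20, 24, 24), (24, 21, d, 16, 17, 33), (24, 21, d, 16, 21, 8), (24, 21, d, 16, 22, 4), (24, 21, d, 16, 24, 24), (24, 21, s, 15, 17, 33), (24, 21, s, 15, 21, 8), (24, 21, s, 15, 22, 4), (24, 21, s, 15, 24, 24), (24, 21, v, 20, 17, 33), (24, 21, v, 20, 21, 8), (24, 21, v, 20, 22, 4), (24, 21, v, 20, 24, 24), (24, 21, v, 9, 17, 33), (24, 21, v, 9, 21, 8), (24, 21, v, 9, 22, 4), (24, 21, v, 9, 24, 24), (24, 8, b, 5, 17, 33), (24, 8, b, 5, 21, 8), (24, 8, b, 5, 22, 4), (24, 8, b, 5, 24, 24), (24, 8, c, 20, 17, 33), (24, 8, c, 20, 21, 8), (24, 8, c, 20, 22, 4), (24, 8, c, 20, 24, 24), (24, 8, d, 16, 17, 33), (24, 8, d, 16, 21, 8), (24, 8, d, 16, 22, 4), (24, 8, d, 16, 24, 24), (24, 8, s, 15, 17, 33), (24, 8, s, 15, 21, 8), (24, 8, s, 15, 22, 4), (24, 8, s, 15, 24, 24), (24, 8, v, 20, 17, 33), (24, 8, v, 20, 21, 8), (24, 8, v, 20, 22, 4), (24, 8, v, 20, 24, 24), (24, 8, v, 9, 17, 33), (24, 8, v, 9, 21, 8), (24, 8, v, 9, 22, 4), (24, 8, v, 9, 24, 24)}
Apply σ_{E ≥ D}; surviving tuples: {(24, 17, c, 20, 17, 33), (24, 17, v, 20, 17, 33), (24, 21, c, 20, 17, 33), (24, 21, v, 20, 17, 33), (24, 8, c, 20, 17, 33), (24, 8, v, 20, 17, 33)}
Apply σ_{C = v}; surviving tuples: {(24, 17, v, 20, 17, 33), (24, 21, v, 20, 17, 33), (24, 8, v, 20, 17, 33)}
Projecting to G, E, B: {(17, 20, 24), (21, 20, 24), (8, 20, 24)}

{(17, 20, 24), (21, 20, 24), (8, 20, 24)}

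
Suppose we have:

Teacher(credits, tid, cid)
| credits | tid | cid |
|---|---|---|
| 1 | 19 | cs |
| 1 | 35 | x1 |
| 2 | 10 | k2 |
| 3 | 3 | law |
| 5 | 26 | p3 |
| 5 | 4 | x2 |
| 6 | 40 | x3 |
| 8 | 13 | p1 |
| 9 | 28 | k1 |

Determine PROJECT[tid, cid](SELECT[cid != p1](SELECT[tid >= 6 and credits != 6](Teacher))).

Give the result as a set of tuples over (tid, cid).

{(10, k2), (19, cs), (26, p3), (28, k1), (35, x1)}

σ[tid >= 6 and credits != 6]: keep tuples satisfying tid >= 6 and credits != 6 → {(1, 19, cs), (1, 35, x1), (2, 10, k2), (5, 26, p3), (8, 13, p1), (9, 28, k1)}
σ[cid != p1]: keep tuples satisfying cid != p1 → {(1, 19, cs), (1, 35, x1), (2, 10, k2), (5, 26, p3), (9, 28, k1)}
π_{tid, cid} gives {(10, k2), (19, cs), (26, p3), (28, k1), (35, x1)}.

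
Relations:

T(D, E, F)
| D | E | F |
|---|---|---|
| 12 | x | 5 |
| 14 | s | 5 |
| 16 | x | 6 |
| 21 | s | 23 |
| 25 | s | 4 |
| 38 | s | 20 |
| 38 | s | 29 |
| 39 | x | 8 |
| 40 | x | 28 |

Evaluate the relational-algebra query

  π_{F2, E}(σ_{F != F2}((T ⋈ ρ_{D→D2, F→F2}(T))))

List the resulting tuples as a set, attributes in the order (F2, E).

ρ[D→D2, F→F2]: schema becomes (D2, E, F2); tuples unchanged.
Joining T and ρ_{D→D2, F→F2}(T) on E yields {(12, x, 5, 12, 5), (12, x, 5, 16, 6), (12, x, 5, 39, 8), (12, x, 5, 40, 28), (14, s, 5, 14, 5), (14, s, 5, 21, 23), (14, s, 5, 25, 4), (14, s, 5, 38, 20), (14, s, 5, 38, 29), (16, x, 6, 12, 5), (16, x, 6, 16, 6), (16, x, 6, 39, 8), (16, x, 6, 40, 28), (21, s, 23, 14, 5), (21, s, 23, 21, 23), (21, s, 23, 25, 4), (21, s, 23, 38, 20), (21, s, 23, 38, 29), (25, s, 4, 14, 5), (25, s, 4, 21, 23), (25, s, 4, 25, 4), (25, s, 4, 38, 20), (25, s, 4, 38, 29), (38, s, 20, 14, 5), (38, s, 20, 21, 23), (38, s, 20, 25, 4), (38, s, 20, 38, 20), (38, s, 20, 38, 29), (38, s, 29, 14, 5), (38, s, 29, 21, 23), (38, s, 29, 25, 4), (38, s, 29, 38, 20), (38, s, 29, 38, 29), (39, x, 8, 12, 5), (39, x, 8, 16, 6), (39, x, 8, 39, 8), (39, x, 8, 40, 28), (40, x, 28, 12, 5), (40, x, 28, 16, 6), (40, x, 28, 39, 8), (40, x, 28, 40, 28)}.
σ[F != F2]: keep tuples satisfying F != F2 → {(12, x, 5, 16, 6), (12, x, 5, 39, 8), (12, x, 5, 40, 28), (14, s, 5, 21, 23), (14, s, 5, 25, 4), (14, s, 5, 38, 20), (14, s, 5, 38, 29), (16, x, 6, 12, 5), (16, x, 6, 39, 8), (16, x, 6, 40, 28), (21, s, 23, 14, 5), (21, s, 23, 25, 4), (21, s, 23, 38, 20), (21, s, 23, 38, 29), (25, s, 4, 14, 5), (25, s, 4, 21, 23), (25, s, 4, 38, 20), (25, s, 4, 38, 29), (38, s, 20, 14, 5), (38, s, 20, 21, 23), (38, s, 20, 25, 4), (38, s, 20, 38, 29), (38, s, 29, 14, 5), (38, s, 29, 21, 23), (38, s, 29, 25, 4), (38, s, 29, 38, 20), (39, x, 8, 12, 5), (39, x, 8, 16, 6), (39, x, 8, 40, 28), (40, x, 28, 12, 5), (40, x, 28, 16, 6), (40, x, 28, 39, 8)}
π[F2, E]: project onto (F2, E) (23 duplicate(s) eliminated) → {(20, s), (23, s), (28, x), (29, s), (4, s), (5, s), (5, x), (6, x), (8, x)}

{(20, s), (23, s), (28, x), (29, s), (4, s), (5, s), (5, x), (6, x), (8, x)}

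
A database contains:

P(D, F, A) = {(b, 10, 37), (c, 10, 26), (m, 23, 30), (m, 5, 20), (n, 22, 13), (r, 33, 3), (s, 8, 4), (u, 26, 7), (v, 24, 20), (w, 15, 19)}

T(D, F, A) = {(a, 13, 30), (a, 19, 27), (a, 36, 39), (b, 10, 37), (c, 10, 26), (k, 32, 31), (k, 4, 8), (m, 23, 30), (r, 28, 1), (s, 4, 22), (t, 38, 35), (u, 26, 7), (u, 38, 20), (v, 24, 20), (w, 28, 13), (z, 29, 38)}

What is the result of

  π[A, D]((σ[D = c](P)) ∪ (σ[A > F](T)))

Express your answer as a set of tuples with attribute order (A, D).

{(22, s), (26, c), (27, a), (30, a), (30, m), (37, b), (38, z), (39, a), (8, k)}

σ[D = c]: keep tuples satisfying D = c → {(c, 10, 26)}
σ[A > F]: keep tuples satisfying A > F → {(a, 13, 30), (a, 19, 27), (a, 36, 39), (b, 10, 37), (c, 10, 26), (k, 4, 8), (m, 23, 30), (s, 4, 22), (z, 29, 38)}
Union: {(c, 10, 26)} with {(a, 13, 30), (a, 19, 27), (a, 36, 39), (b, 10, 37), (c, 10, 26), (k, 4, 8), (m, 23, 30), (s, 4, 22), (z, 29, 38)} → {(a, 13, 30), (a, 19, 27), (a, 36, 39), (b, 10, 37), (c, 10, 26), (k, 4, 8), (m, 23, 30), (s, 4, 22), (z, 29, 38)}
π_{A, D} gives {(22, s), (26, c), (27, a), (30, a), (30, m), (37, b), (38, z), (39, a), (8, k)}.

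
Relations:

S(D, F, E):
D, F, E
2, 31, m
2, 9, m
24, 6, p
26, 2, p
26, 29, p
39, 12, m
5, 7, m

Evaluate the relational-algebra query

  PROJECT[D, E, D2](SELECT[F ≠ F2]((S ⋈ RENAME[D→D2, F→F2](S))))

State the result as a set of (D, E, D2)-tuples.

ρ[D→D2, F→F2]: schema becomes (D2, F2, E); tuples unchanged.
S ⋈ RENAME[D→D2, F→F2](S) (natural join on E): {(2, 31, m, 2, 31), (2, 31, m, 2, 9), (2, 31, m, 39, 12), (2, 31, m, 5, 7), (2, 9, m, 2, 31), (2, 9, m, 2, 9), (2, 9, m, 39, 12), (2, 9, m, 5, 7), (24, 6, p, 24, 6), (24, 6, p, 26, 2), (24, 6, p, 26, 29), (26, 2, p, 24, 6), (26, 2, p, 26, 2), (26, 2, p, 26, 29), (26, 29, p, 24, 6), (26, 29, p, 26, 2), (26, 29, p, 26, 29), (39, 12, m, 2, 31), (39, 12, m, 2, 9), (39, 12, m, 39, 12), (39, 12, m, 5, 7), (5, 7, m, 2, 31), (5, 7, m, 2, 9), (5, 7, m, 39, 12), (5, 7, m, 5, 7)}
Apply σ_{F ≠ F2}; surviving tuples: {(2, 31, m, 2, 9), (2, 31, m, 39, 12), (2, 31, m, 5, 7), (2, 9, m, 2, 31), (2, 9, m, 39, 12), (2, 9, m, 5, 7), (24, 6, p, 26, 2), (24, 6, p, 26, 29), (26, 2, p, 24, 6), (26, 2, p, 26, 29), (26, 29, p, 24, 6), (26, 29, p, 26, 2), (39, 12, m, 2, 31), (39, 12, m, 2, 9), (39, 12, m, 5, 7), (5, 7, m, 2, 31), (5, 7, m, 2, 9), (5, 7, m, 39, 12)}
π_{D, E, D2} gives {(2, m, 2), (2, m, 39), (2, m, 5), (24, p, 26), (26, p, 24), (26, p, 26), (39, m, 2), (39, m, 5), (5, m, 2), (5, m, 39)} (8 duplicate(s) eliminated).

{(2, m, 2), (2, m, 39), (2, m, 5), (24, p, 26), (26, p, 24), (26, p, 26), (39, m, 2), (39, m, 5), (5, m, 2), (5, m, 39)}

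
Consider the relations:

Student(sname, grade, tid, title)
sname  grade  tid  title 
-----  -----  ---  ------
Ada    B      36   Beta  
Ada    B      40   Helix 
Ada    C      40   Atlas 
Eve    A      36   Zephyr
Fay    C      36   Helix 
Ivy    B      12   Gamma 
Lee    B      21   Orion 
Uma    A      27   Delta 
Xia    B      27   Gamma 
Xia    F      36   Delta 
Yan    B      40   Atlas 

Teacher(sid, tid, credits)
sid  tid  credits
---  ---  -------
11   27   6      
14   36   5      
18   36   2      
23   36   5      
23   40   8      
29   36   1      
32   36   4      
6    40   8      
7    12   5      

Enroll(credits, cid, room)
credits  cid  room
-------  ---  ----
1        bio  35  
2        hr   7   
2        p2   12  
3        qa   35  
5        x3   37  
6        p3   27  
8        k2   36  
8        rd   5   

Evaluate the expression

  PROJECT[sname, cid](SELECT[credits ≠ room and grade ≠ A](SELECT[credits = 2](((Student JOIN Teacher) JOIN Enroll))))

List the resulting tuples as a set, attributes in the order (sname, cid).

{(Ada, hr), (Ada, p2), (Fay, hr), (Fay, p2), (Xia, hr), (Xia, p2)}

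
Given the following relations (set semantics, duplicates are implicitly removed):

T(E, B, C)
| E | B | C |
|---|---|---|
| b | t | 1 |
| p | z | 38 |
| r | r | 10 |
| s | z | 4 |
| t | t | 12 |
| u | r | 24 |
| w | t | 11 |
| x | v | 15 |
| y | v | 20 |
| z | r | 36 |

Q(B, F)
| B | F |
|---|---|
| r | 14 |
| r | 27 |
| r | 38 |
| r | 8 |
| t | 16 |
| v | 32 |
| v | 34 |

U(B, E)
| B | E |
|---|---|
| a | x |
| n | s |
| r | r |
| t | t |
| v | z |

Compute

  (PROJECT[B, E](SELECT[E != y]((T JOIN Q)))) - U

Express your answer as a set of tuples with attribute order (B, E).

Natural join on B: {(b, t, 1, 16), (r, r, 10, 14), (r, r, 10, 27), (r, r, 10, 38), (r, r, 10, 8), (t, t, 12, 16), (u, r, 24, 14), (u, r, 24, 27), (u, r, 24, 38), (u, r, 24, 8), (w, t, 11, 16), (x, v, 15, 32), (x, v, 15, 34), (y, v, 20, 32), (y, v, 20, 34), (z, r, 36, 14), (z, r, 36, 27), (z, r, 36, 38), (z, r, 36, 8)}
Filtering on E != y leaves {(b, t, 1, 16), (r, r, 10, 14), (r, r, 10, 27), (r, r, 10, 38), (r, r, 10, 8), (t, t, 12, 16), (u, r, 24, 14), (u, r, 24, 27), (u, r, 24, 38), (u, r, 24, 8), (w, t, 11, 16), (x, v, 15, 32), (x, v, 15, 34), (z, r, 36, 14), (z, r, 36, 27), (z, r, 36, 38), (z, r, 36, 8)}.
π[B, E]: project onto (B, E) (10 duplicate(s) eliminated) → {(r, r), (r, u), (r, z), (t, b), (t, t), (t, w), (v, x)}
Set difference of the two operands is {(r, u), (r, z), (t, b), (t, w), (v, x)}.

{(r, u), (r, z), (t, b), (t, w), (v, x)}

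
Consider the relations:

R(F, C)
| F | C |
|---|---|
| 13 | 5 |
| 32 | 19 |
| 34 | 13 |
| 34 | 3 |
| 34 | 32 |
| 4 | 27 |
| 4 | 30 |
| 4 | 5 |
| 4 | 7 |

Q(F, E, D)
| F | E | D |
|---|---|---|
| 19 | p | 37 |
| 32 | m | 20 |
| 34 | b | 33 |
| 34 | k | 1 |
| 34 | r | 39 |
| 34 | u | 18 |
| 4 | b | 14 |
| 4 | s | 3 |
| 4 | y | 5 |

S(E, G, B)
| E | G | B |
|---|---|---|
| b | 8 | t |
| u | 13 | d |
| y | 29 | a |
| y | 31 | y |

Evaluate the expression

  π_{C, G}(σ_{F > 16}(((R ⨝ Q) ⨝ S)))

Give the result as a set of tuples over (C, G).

Joining R and Q on F yields {(32, 19, m, 20), (34, 13, b, 33), (34, 13, k, 1), (34, 13, r, 39), (34, 13, u, 18), (34, 3, b, 33), (34, 3, k, 1), (34, 3, r, 39), (34, 3, u, 18), (34, 32, b, 33), (34, 32, k, 1), (34, 32, r, 39), (34, 32, u, 18), (4, 27, b, 14), (4, 27, s, 3), (4, 27, y, 5), (4, 30, b, 14), (4, 30, s, 3), (4, 30, y, 5), (4, 5, b, 14), (4, 5, s, 3), (4, 5, y, 5), (4, 7, b, 14), (4, 7, s, 3), (4, 7, y, 5)}.
Joining (R ⨝ Q) and S on E yields {(34, 13, b, 33, 8, t), (34, 13, u, 18, 13, d), (34, 3, b, 33, 8, t), (34, 3, u, 18, 13, d), (34, 32, b, 33, 8, t), (34, 32, u, 18, 13, d), (4, 27, b, 14, 8, t), (4, 27, y, 5, 29, a), (4, 27, y, 5, 31, y), (4, 30, b, 14, 8, t), (4, 30, y, 5, 29, a), (4, 30, y, 5, 31, y), (4, 5, b, 14, 8, t), (4, 5, y, 5, 29, a), (4, 5, y, 5, 31, y), (4, 7, b, 14, 8, t), (4, 7, y, 5, 29, a), (4, 7, y, 5, 31, y)}.
Apply σ_{F > 16}; surviving tuples: {(34, 13, b, 33, 8, t), (34, 13, u, 18, 13, d), (34, 3, b, 33, 8, t), (34, 3, u, 18, 13, d), (34, 32, b, 33, 8, t), (34, 32, u, 18, 13, d)}
π[C, G]: project onto (C, G) → {(13, 13), (13, 8), (3, 13), (3, 8), (32, 13), (32, 8)}

{(13, 13), (13, 8), (3, 13), (3, 8), (32, 13), (32, 8)}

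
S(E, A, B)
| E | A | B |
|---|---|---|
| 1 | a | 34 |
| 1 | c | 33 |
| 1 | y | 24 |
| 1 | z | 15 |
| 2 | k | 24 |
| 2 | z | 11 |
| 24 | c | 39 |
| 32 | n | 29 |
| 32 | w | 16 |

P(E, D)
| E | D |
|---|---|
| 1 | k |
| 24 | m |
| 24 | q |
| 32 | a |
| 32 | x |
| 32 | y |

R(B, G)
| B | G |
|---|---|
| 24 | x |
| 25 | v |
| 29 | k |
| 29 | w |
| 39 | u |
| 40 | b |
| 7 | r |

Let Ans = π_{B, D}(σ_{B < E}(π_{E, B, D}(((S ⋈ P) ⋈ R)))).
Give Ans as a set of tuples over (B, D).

{(29, a), (29, x), (29, y)}

S ⋈ P (natural join on E): {(1, a, 34, k), (1, c, 33, k), (1, y, 24, k), (1, z, 15, k), (24, c, 39, m), (24, c, 39, q), (32, n, 29, a), (32, n, 29, x), (32, n, 29, y), (32, w, 16, a), (32, w, 16, x), (32, w, 16, y)}
(S ⋈ P) ⋈ R (natural join on B): {(1, y, 24, k, x), (24, c, 39, m, u), (24, c, 39, q, u), (32, n, 29, a, k), (32, n, 29, a, w), (32, n, 29, x, k), (32, n, 29, x, w), (32, n, 29, y, k), (32, n, 29, y, w)}
π[E, B, D]: project onto (E, B, D) (3 duplicate(s) eliminated) → {(1, 24, k), (24, 39, m), (24, 39, q), (32, 29, a), (32, 29, x), (32, 29, y)}
σ[B < E]: keep tuples satisfying B < E → {(32, 29, a), (32, 29, x), (32, 29, y)}
π[B, D]: project onto (B, D) → {(29, a), (29, x), (29, y)}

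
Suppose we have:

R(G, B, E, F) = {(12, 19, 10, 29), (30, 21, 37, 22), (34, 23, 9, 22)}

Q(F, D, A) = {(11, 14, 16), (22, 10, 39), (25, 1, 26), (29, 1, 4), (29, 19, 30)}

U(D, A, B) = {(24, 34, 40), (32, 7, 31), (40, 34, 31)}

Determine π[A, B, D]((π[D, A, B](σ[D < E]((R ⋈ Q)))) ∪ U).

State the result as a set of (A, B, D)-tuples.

{(34, 31, 40), (34, 40, 24), (39, 21, 10), (4, 19, 1), (7, 31, 32)}

Natural join on F: {(12, 19, 10, 29, 1, 4), (12, 19, 10, 29, 19, 30), (30, 21, 37, 22, 10, 39), (34, 23, 9, 22, 10, 39)}
σ[D < E]: keep tuples satisfying D < E → {(12, 19, 10, 29, 1, 4), (30, 21, 37, 22, 10, 39)}
Projecting to D, A, B: {(1, 4, 19), (10, 39, 21)}
Taking the union: {(1, 4, 19), (10, 39, 21), (24, 34, 40), (32, 7, 31), (40, 34, 31)}
Projecting to A, B, D: {(34, 31, 40), (34, 40, 24), (39, 21, 10), (4, 19, 1), (7, 31, 32)}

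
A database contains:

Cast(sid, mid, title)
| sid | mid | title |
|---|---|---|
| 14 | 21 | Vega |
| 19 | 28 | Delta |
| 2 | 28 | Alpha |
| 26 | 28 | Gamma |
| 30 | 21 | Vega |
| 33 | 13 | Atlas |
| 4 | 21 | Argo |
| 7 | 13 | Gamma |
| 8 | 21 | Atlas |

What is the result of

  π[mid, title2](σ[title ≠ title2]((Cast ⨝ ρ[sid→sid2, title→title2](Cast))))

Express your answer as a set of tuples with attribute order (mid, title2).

{(13, Atlas), (13, Gamma), (21, Argo), (21, Atlas), (21, Vega), (28, Alpha), (28, Delta), (28, Gamma)}

ρ[sid→sid2, title→title2]: schema becomes (sid2, mid, title2); tuples unchanged.
Joining Cast and ρ[sid→sid2, title→title2](Cast) on mid yields {(14, 21, Vega, 14, Vega), (14, 21, Vega, 30, Vega), (14, 21, Vega, 4, Argo), (14, 21, Vega, 8, Atlas), (19, 28, Delta, 19, Delta), (19, 28, Delta, 2, Alpha), (19, 28, Delta, 26, Gamma), (2, 28, Alpha, 19, Delta), (2, 28, Alpha, 2, Alpha), (2, 28, Alpha, 26, Gamma), (26, 28, Gamma, 19, Delta), (26, 28, Gamma, 2, Alpha), (26, 28, Gamma, 26, Gamma), (30, 21, Vega, 14, Vega), (30, 21, Vega, 30, Vega), (30, 21, Vega, 4, Argo), (30, 21, Vega, 8, Atlas), (33, 13, Atlas, 33, Atlas), (33, 13, Atlas, 7, Gamma), (4, 21, Argo, 14, Vega), (4, 21, Argo, 30, Vega), (4, 21, Argo, 4, Argo), (4, 21, Argo, 8, Atlas), (7, 13, Gamma, 33, Atlas), (7, 13, Gamma, 7, Gamma), (8, 21, Atlas, 14, Vega), (8, 21, Atlas, 30, Vega), (8, 21, Atlas, 4, Argo), (8, 21, Atlas, 8, Atlas)}.
σ[title ≠ title2]: keep tuples satisfying title ≠ title2 → {(14, 21, Vega, 4, Argo), (14, 21, Vega, 8, Atlas), (19, 28, Delta, 2, Alpha), (19, 28, Delta, 26, Gamma), (2, 28, Alpha, 19, Delta), (2, 28, Alpha, 26, Gamma), (26, 28, Gamma, 19, Delta), (26, 28, Gamma, 2, Alpha), (30, 21, Vega, 4, Argo), (30, 21, Vega, 8, Atlas), (33, 13, Atlas, 7, Gamma), (4, 21, Argo, 14, Vega), (4, 21, Argo, 30, Vega), (4, 21, Argo, 8, Atlas), (7, 13, Gamma, 33, Atlas), (8, 21, Atlas, 14, Vega), (8, 21, Atlas, 30, Vega), (8, 21, Atlas, 4, Argo)}
Keep only column(s) mid, title2 (10 duplicate(s) eliminated): {(13, Atlas), (13, Gamma), (21, Argo), (21, Atlas), (21, Vega), (28, Alpha), (28, Delta), (28, Gamma)}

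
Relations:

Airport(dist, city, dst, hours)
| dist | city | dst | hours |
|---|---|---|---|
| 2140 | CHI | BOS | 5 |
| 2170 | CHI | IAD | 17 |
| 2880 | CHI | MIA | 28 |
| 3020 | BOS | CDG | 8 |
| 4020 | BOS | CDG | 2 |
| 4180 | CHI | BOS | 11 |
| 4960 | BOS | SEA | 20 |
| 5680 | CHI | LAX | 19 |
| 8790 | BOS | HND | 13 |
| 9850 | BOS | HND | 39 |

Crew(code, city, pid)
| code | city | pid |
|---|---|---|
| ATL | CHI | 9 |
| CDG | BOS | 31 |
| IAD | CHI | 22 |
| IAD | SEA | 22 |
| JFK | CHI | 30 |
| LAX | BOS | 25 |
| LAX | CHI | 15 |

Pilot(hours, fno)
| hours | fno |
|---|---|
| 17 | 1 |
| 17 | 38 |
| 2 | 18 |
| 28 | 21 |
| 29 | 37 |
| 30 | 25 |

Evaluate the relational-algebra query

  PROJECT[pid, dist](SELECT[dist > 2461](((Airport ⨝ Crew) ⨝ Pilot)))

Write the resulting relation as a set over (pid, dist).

Joining Airport and Crew on city yields {(2140, CHI, BOS, 5, ATL, 9), (2140, CHI, BOS, 5, IAD, 22), (2140, CHI, BOS, 5, JFK, 30), (2140, CHI, BOS, 5, LAX, 15), (2170, CHI, IAD, 17, ATL, 9), (2170, CHI, IAD, 17, IAD, 22), (2170, CHI, IAD, 17, JFK, 30), (2170, CHI, IAD, 17, LAX, 15), (2880, CHI, MIA, 28, ATL, 9), (2880, CHI, MIA, 28, IAD, 22), (2880, CHI, MIA, 28, JFK, 30), (2880, CHI, MIA, 28, LAX, 15), (3020, BOS, CDG, 8, CDG, 31), (3020, BOS, CDG, 8, LAX, 25), (4020, BOS, CDG, 2, CDG, 31), (4020, BOS, CDG, 2, LAX, 25), (4180, CHI, BOS, 11, ATL, 9), (4180, CHI, BOS, 11, IAD, 22), (4180, CHI, BOS, 11, JFK, 30), (4180, CHI, BOS, 11, LAX, 15), (4960, BOS, SEA, 20, CDG, 31), (4960, BOS, SEA, 20, LAX, 25), (5680, CHI, LAX, 19, ATL, 9), (5680, CHI, LAX, 19, IAD, 22), (5680, CHI, LAX, 19, JFK, 30), (5680, CHI, LAX, 19, LAX, 15), (8790, BOS, HND, 13, CDG, 31), (8790, BOS, HND, 13, LAX, 25), (9850, BOS, HND, 39, CDG, 31), (9850, BOS, HND, 39, LAX, 25)}.
Joining (Airport ⨝ Crew) and Pilot on hours yields {(2170, CHI, IAD, 17, ATL, 9, 1), (2170, CHI, IAD, 17, ATL, 9, 38), (2170, CHI, IAD, 17, IAD, 22, 1), (2170, CHI, IAD, 17, IAD, 22, 38), (2170, CHI, IAD, 17, JFK, 30, 1), (2170, CHI, IAD, 17, JFK, 30, 38), (2170, CHI, IAD, 17, LAX, 15, 1), (2170, CHI, IAD, 17, LAX, 15, 38), (2880, CHI, MIA, 28, ATL, 9, 21), (2880, CHI, MIA, 28, IAD, 22, 21), (2880, CHI, MIA, 28, JFK, 30, 21), (2880, CHI, MIA, 28, LAX, 15, 21), (4020, BOS, CDG, 2, CDG, 31, 18), (4020, BOS, CDG, 2, LAX, 25, 18)}.
Selection dist > 2461: {(2880, CHI, MIA, 28, ATL, 9, 21), (2880, CHI, MIA, 28, IAD, 22, 21), (2880, CHI, MIA, 28, JFK, 30, 21), (2880, CHI, MIA, 28, LAX, 15, 21), (4020, BOS, CDG, 2, CDG, 31, 18), (4020, BOS, CDG, 2, LAX, 25, 18)}
Projecting to pid, dist: {(15, 2880), (22, 2880), (25, 4020), (30, 2880), (31, 4020), (9, 2880)}

{(15, 2880), (22, 2880), (25, 4020), (30, 2880), (31, 4020), (9, 2880)}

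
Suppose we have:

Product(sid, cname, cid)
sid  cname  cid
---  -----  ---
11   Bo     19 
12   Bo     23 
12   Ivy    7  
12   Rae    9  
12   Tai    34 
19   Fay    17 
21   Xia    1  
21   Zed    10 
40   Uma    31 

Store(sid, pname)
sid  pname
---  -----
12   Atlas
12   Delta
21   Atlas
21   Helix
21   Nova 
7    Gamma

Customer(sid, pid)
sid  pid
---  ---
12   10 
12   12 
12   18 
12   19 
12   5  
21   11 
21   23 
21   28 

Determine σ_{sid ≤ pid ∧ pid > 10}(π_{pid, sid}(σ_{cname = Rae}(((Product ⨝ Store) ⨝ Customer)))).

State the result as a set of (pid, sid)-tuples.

Product ⋈ Store (natural join on sid): {(12, Bo, 23, Atlas), (12, Bo, 23, Delta), (12, Ivy, 7, Atlas), (12, Ivy, 7, Delta), (12, Rae, 9, Atlas), (12, Rae, 9, Delta), (12, Tai, 34, Atlas), (12, Tai, 34, Delta), (21, Xia, 1, Atlas), (21, Xia, 1, Helix), (21, Xia, 1, Nova), (21, Zed, 10, Atlas), (21, Zed, 10, Helix), (21, Zed, 10, Nova)}
(Product ⨝ Store) ⋈ Customer (natural join on sid): {(12, Bo, 23, Atlas, 10), (12, Bo, 23, Atlas, 12), (12, Bo, 23, Atlas, 18), (12, Bo, 23, Atlas, 19), (12, Bo, 23, Atlas, 5), (12, Bo, 23, Delta, 10), (12, Bo, 23, Delta, 12), (12, Bo, 23, Delta, 18), (12, Bo, 23, Delta, 19), (12, Bo, 23, Delta, 5), (12, Ivy, 7, Atlas, 10), (12, Ivy, 7, Atlas, 12), (12, Ivy, 7, Atlas, 18), (12, Ivy, 7, Atlas, 19), (12, Ivy, 7, Atlas, 5), (12, Ivy, 7, Delta, 10), (12, Ivy, 7, Delta, 12), (12, Ivy, 7, Delta, 18), (12, Ivy, 7, Delta, 19), (12, Ivy, 7, Delta, 5), (12, Rae, 9, Atlas, 10), (12, Rae, 9, Atlas, 12), (12, Rae, 9, Atlas, 18), (12, Rae, 9, Atlas, 19), (12, Rae, 9, Atlas, 5), (12, Rae, 9, Delta, 10), (12, Rae, 9, Delta, 12), (12, Rae, 9, Delta, 18), (12, Rae, 9, Delta, 19), (12, Rae, 9, Delta, 5), (12, Tai, 34, Atlas, 10), (12, Tai, 34, Atlas, 12), (12, Tai, 34, Atlas, 18), (12, Tai, 34, Atlas, 19), (12, Tai, 34, Atlas, 5), (12, Tai, 34, Delta, 10), (12, Tai, 34, Delta, 12), (12, Tai, 34, Delta, 18), (12, Tai, 34, Delta, 19), (12, Tai, 34, Delta, 5), (21, Xia, 1, Atlas, 11), (21, Xia, 1, Atlas, 23), (21, Xia, 1, Atlas, 28), (21, Xia, 1, Helix, 11), (21, Xia, 1, Helix, 23), (21, Xia, 1, Helix, 28), (21, Xia, 1, Nova, 11), (21, Xia, 1, Nova, 23), (21, Xia, 1, Nova, 28), (21, Zed, 10, Atlas, 11), (21, Zed, 10, Atlas, 23), (21, Zed, 10, Atlas, 28), (21, Zed, 10, Helix, 11), (21, Zed, 10, Helix, 23), (21, Zed, 10, Helix, 28), (21, Zed, 10, Nova, 11), (21, Zed, 10, Nova, 23), (21, Zed, 10, Nova, 28)}
Apply σ_{cname = Rae}; surviving tuples: {(12, Rae, 9, Atlas, 10), (12, Rae, 9, Atlas, 12), (12, Rae, 9, Atlas, 18), (12, Rae, 9, Atlas, 19), (12, Rae, 9, Atlas, 5), (12, Rae, 9, Delta, 10), (12, Rae, 9, Delta, 12), (12, Rae, 9, Delta, 18), (12, Rae, 9, Delta, 19), (12, Rae, 9, Delta, 5)}
π[pid, sid]: project onto (pid, sid) (5 duplicate(s) eliminated) → {(10, 12), (12, 12), (18, 12), (19, 12), (5, 12)}
Apply σ_{sid ≤ pid ∧ pid > 10}; surviving tuples: {(12, 12), (18, 12), (19, 12)}

{(12, 12), (18, 12), (19, 12)}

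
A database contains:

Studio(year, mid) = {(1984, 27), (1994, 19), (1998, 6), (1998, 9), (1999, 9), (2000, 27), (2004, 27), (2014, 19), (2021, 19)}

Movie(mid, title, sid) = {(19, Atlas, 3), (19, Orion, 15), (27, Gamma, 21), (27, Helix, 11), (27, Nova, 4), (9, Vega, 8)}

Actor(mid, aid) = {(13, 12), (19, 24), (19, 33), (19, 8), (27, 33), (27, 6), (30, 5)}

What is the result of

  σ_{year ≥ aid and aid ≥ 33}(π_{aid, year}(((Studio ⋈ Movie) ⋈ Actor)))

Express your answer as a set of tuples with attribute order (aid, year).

{(33, 1984), (33, 1994), (33, 2000), (33, 2004), (33, 2014), (33, 2021)}

Natural join on mid: {(1984, 27, Gamma, 21), (1984, 27, Helix, 11), (1984, 27, Nova, 4), (1994, 19, Atlas, 3), (1994, 19, Orion, 15), (1998, 9, Vega, 8), (1999, 9, Vega, 8), (2000, 27, Gamma, 21), (2000, 27, Helix, 11), (2000, 27, Nova, 4), (2004, 27, Gamma, 21), (2004, 27, Helix, 11), (2004, 27, Nova, 4), (2014, 19, Atlas, 3), (2014, 19, Orion, 15), (2021, 19, Atlas, 3), (2021, 19, Orion, 15)}
Natural join on mid: {(1984, 27, Gamma, 21, 33), (1984, 27, Gamma, 21, 6), (1984, 27, Helix, 11, 33), (1984, 27, Helix, 11, 6), (1984, 27, Nova, 4, 33), (1984, 27, Nova, 4, 6), (1994, 19, Atlas, 3, 24), (1994, 19, Atlas, 3, 33), (1994, 19, Atlas, 3, 8), (1994, 19, Orion, 15, 24), (1994, 19, Orion, 15, 33), (1994, 19, Orion, 15, 8), (2000, 27, Gamma, 21, 33), (2000, 27, Gamma, 21, 6), (2000, 27, Helix, 11, 33), (2000, 27, Helix, 11, 6), (2000, 27, Nova, 4, 33), (2000, 27, Nova, 4, 6), (2004, 27, Gamma, 21, 33), (2004, 27, Gamma, 21, 6), (2004, 27, Helix, 11, 33), (2004, 27, Helix, 11, 6), (2004, 27, Nova, 4, 33), (2004, 27, Nova, 4, 6), (2014, 19, Atlas, 3, 24), (2014, 19, Atlas, 3, 33), (2014, 19, Atlas, 3, 8), (2014, 19, Orion, 15, 24), (2014, 19, Orion, 15, 33), (2014, 19, Orion, 15, 8), (2021, 19, Atlas, 3, 24), (2021, 19, Atlas, 3, 33), (2021, 19, Atlas, 3, 8), (2021, 19, Orion, 15, 24), (2021, 19, Orion, 15, 33), (2021, 19, Orion, 15, 8)}
Projecting to aid, year (21 duplicate(s) eliminated): {(24, 1994), (24, 2014), (24, 2021), (33, 1984), (33, 1994), (33, 2000), (33, 2004), (33, 2014), (33, 2021), (6, 1984), (6, 2000), (6, 2004), (8, 1994), (8, 2014), (8, 2021)}
Selection year ≥ aid and aid ≥ 33: {(33, 1984), (33, 1994), (33, 2000), (33, 2004), (33, 2014), (33, 2021)}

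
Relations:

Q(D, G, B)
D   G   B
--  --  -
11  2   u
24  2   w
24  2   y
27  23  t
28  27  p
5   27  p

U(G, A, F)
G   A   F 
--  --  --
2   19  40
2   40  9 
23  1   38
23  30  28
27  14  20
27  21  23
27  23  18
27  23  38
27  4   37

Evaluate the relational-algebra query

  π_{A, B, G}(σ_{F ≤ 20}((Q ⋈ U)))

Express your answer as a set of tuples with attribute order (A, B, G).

{(14, p, 27), (23, p, 27), (40, u, 2), (40, w, 2), (40, y, 2)}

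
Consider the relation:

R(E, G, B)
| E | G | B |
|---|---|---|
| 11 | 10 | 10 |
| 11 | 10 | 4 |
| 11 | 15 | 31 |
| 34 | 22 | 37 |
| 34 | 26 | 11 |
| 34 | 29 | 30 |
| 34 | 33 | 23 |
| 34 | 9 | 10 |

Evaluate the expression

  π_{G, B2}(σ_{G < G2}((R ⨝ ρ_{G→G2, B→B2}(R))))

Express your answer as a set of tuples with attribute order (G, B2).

ρ[G→G2, B→B2]: schema becomes (E, G2, B2); tuples unchanged.
R ⋈ ρ_{G→G2, B→B2}(R) (natural join on E): {(11, 10, 10, 10, 10), (11, 10, 10, 10, 4), (11, 10, 10, 15, 31), (11, 10, 4, 10, 10), (11, 10, 4, 10, 4), (11, 10, 4, 15, 31), (11, 15, 31, 10, 10), (11, 15, 31, 10, 4), (11, 15, 31, 15, 31), (34, 22, 37, 22, 37), (34, 22, 37, 26, 11), (34, 22, 37, 29, 30), (34, 22, 37, 33, 23), (34, 22, 37, 9, 10), (34, 26, 11, 22, 37), (34, 26, 11, 26, 11), (34, 26, 11, 29, 30), (34, 26, 11, 33, 23), (34, 26, 11, 9, 10), (34, 29, 30, 22, 37), (34, 29, 30, 26, 11), (34, 29, 30, 29, 30), (34, 29, 30, 33, 23), (34, 29, 30, 9, 10), (34, 33, 23, 22, 37), (34, 33, 23, 26, 11), (34, 33, 23, 29, 30), (34, 33, 23, 33, 23), (34, 33, 23, 9, 10), (34, 9, 10, 22, 37), (34, 9, 10, 26, 11), (34, 9, 10, 29, 30), (34, 9, 10, 33, 23), (34, 9, 10, 9, 10)}
σ[G < G2]: keep tuples satisfying G < G2 → {(11, 10, 10, 15, 31), (11, 10, 4, 15, 31), (34, 22, 37, 26, 11), (34, 22, 37, 29, 30), (34, 22, 37, 33, 23), (34, 26, 11, 29, 30), (34, 26, 11, 33, 23), (34, 29, 30, 33, 23), (34, 9, 10, 22, 37), (34, 9, 10, 26, 11), (34, 9, 10, 29, 30), (34, 9, 10, 33, 23)}
Projecting to G, B2 (1 duplicate(s) eliminated): {(10, 31), (22, 11), (22, 23), (22, 30), (26, 23), (26, 30), (29, 23), (9, 11), (9, 23), (9, 30), (9, 37)}

{(10, 31), (22, 11), (22, 23), (22, 30), (26, 23), (26, 30), (29, 23), (9, 11), (9, 23), (9, 30), (9, 37)}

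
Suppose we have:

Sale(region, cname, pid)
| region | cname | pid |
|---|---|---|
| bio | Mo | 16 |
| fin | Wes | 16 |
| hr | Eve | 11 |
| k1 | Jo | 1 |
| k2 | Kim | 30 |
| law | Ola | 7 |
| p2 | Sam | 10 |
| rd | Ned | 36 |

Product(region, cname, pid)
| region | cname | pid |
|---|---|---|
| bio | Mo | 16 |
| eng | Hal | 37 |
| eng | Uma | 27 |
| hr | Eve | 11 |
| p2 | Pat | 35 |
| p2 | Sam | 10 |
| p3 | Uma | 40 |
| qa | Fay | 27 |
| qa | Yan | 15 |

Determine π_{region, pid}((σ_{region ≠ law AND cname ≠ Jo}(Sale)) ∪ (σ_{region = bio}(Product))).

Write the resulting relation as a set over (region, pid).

Selection region ≠ law AND cname ≠ Jo: {(bio, Mo, 16), (fin, Wes, 16), (hr, Eve, 11), (k2, Kim, 30), (p2, Sam, 10), (rd, Ned, 36)}
Selection region = bio: {(bio, Mo, 16)}
Taking the union: {(bio, Mo, 16), (fin, Wes, 16), (hr, Eve, 11), (k2, Kim, 30), (p2, Sam, 10), (rd, Ned, 36)}
π[region, pid]: project onto (region, pid) → {(bio, 16), (fin, 16), (hr, 11), (k2, 30), (p2, 10), (rd, 36)}

{(bio, 16), (fin, 16), (hr, 11), (k2, 30), (p2, 10), (rd, 36)}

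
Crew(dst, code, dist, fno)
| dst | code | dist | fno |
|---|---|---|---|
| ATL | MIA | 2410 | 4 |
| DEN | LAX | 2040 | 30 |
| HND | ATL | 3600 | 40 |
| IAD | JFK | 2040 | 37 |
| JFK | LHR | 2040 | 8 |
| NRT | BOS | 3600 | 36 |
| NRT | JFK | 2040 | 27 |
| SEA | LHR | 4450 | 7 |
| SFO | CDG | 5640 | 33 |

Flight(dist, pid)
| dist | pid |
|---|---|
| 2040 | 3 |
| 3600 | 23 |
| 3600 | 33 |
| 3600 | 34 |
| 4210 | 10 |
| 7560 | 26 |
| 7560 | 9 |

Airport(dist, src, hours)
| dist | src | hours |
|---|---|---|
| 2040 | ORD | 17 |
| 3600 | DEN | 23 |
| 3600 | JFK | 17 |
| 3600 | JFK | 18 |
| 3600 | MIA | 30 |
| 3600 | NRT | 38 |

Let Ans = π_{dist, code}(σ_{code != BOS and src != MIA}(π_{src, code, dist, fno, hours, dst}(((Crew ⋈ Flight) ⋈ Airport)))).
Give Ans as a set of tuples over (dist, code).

Crew ⋈ Flight (natural join on dist): {(DEN, LAX, 2040, 30, 3), (HND, ATL, 3600, 40, 23), (HND, ATL, 3600, 40, 33), (HND, ATL, 3600, 40, 34), (IAD, JFK, 2040, 37, 3), (JFK, LHR, 2040, 8, 3), (NRT, BOS, 3600, 36, 23), (NRT, BOS, 3600, 36, 33), (NRT, BOS, 3600, 36, 34), (NRT, JFK, 2040, 27, 3)}
(Crew ⋈ Flight) ⋈ Airport (natural join on dist): {(DEN, LAX, 2040, 30, 3, ORD, 17), (HND, ATL, 3600, 40, 23, DEN, 23), (HND, ATL, 3600, 40, 23, JFK, 17), (HND, ATL, 3600, 40, 23, JFK, 18), (HND, ATL, 3600, 40, 23, MIA, 30), (HND, ATL, 3600, 40, 23, NRT, 38), (HND, ATL, 3600, 40, 33, DEN, 23), (HND, ATL, 3600, 40, 33, JFK, 17), (HND, ATL, 3600, 40, 33, JFK, 18), (HND, ATL, 3600, 40, 33, MIA, 30), (HND, ATL, 3600, 40, 33, NRT, 38), (HND, ATL, 3600, 40, 34, DEN, 23), (HND, ATL, 3600, 40, 34, JFK, 17), (HND, ATL, 3600, 40, 34, JFK, 18), (HND, ATL, 3600, 40, 34, MIA, 30), (HND, ATL, 3600, 40, 34, NRT, 38), (IAD, JFK, 2040, 37, 3, ORD, 17), (JFK, LHR, 2040, 8, 3, ORD, 17), (NRT, BOS, 3600, 36, 23, DEN, 23), (NRT, BOS, 3600, 36, 23, JFK, 17), (NRT, BOS, 3600, 36, 23, JFK, 18), (NRT, BOS, 3600, 36, 23, MIA, 30), (NRT, BOS, 3600, 36, 23, NRT, 38), (NRT, BOS, 3600, 36, 33, DEN, 23), (NRT, BOS, 3600, 36, 33, JFK, 17), (NRT, BOS, 3600, 36, 33, JFK, 18), (NRT, BOS, 3600, 36, 33, MIA, 30), (NRT, BOS, 3600, 36, 33, NRT, 38), (NRT, BOS, 3600, 36, 34, DEN, 23), (NRT, BOS, 3600, 36, 34, JFK, 17), (NRT, BOS, 3600, 36, 34, JFK, 18), (NRT, BOS, 3600, 36, 34, MIA, 30), (NRT, BOS, 3600, 36, 34, NRT, 38), (NRT, JFK, 2040, 27, 3, ORD, 17)}
π[src, code, dist, fno, hours, dst]: project onto (src, code, dist, fno, hours, dst) (20 duplicate(s) eliminated) → {(DEN, ATL, 3600, 40, 23, HND), (DEN, BOS, 3600, 36, 23, NRT), (JFK, ATL, 3600, 40, 17, HND), (JFK, ATL, 3600, 40, 18, HND), (JFK, BOS, 3600, 36, 17, NRT), (JFK, BOS, 3600, 36, 18, NRT), (MIA, ATL, 3600, 40, 30, HND), (MIA, BOS, 3600, 36, 30, NRT), (NRT, ATL, 3600, 40, 38, HND), (NRT, BOS, 3600, 36, 38, NRT), (ORD, JFK, 2040, 27, 17, NRT), (ORD, JFK, 2040, 37, 17, IAD), (ORD, LAX, 2040, 30, 17, DEN), (ORD, LHR, 2040, 8, 17, JFK)}
Selection code != BOS and src != MIA: {(DEN, ATL, 3600, 40, 23, HND), (JFK, ATL, 3600, 40, 17, HND), (JFK, ATL, 3600, 40, 18, HND), (NRT, ATL, 3600, 40, 38, HND), (ORD, JFK, 2040, 27, 17, NRT), (ORD, JFK, 2040, 37, 17, IAD), (ORD, LAX, 2040, 30, 17, DEN), (ORD, LHR, 2040, 8, 17, JFK)}
π[dist, code]: project onto (dist, code) (4 duplicate(s) eliminated) → {(2040, JFK), (2040, LAX), (2040, LHR), (3600, ATL)}

{(2040, JFK), (2040, LAX), (2040, LHR), (3600, ATL)}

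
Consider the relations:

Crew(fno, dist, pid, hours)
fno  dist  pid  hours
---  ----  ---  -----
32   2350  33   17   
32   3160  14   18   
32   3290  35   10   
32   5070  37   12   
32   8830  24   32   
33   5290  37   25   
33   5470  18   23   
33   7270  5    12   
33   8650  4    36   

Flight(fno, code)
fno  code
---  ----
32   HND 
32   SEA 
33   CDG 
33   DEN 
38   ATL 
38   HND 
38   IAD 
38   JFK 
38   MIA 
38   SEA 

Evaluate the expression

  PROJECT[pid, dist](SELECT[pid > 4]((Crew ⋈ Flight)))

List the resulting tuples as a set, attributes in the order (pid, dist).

{(14, 3160), (18, 5470), (24, 8830), (33, 2350), (35, 3290), (37, 5070), (37, 5290), (5, 7270)}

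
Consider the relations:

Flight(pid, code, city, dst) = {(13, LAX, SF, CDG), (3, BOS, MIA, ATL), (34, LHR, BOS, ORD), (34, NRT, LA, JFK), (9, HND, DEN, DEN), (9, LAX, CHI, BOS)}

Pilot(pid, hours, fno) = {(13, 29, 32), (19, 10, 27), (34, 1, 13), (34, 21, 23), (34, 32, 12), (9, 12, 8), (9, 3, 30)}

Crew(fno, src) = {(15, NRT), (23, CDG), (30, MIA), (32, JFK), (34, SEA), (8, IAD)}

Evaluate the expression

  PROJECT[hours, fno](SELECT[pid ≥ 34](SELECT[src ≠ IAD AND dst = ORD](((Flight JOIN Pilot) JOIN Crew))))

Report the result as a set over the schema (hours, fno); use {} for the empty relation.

Flight ⋈ Pilot (natural join on pid): {(13, LAX, SF, CDG, 29, 32), (34, LHR, BOS, ORD, 1, 13), (34, LHR, BOS, ORD, 21, 23), (34, LHR, BOS, ORD, 32, 12), (34, NRT, LA, JFK, 1, 13), (34, NRT, LA, JFK, 21, 23), (34, NRT, LA, JFK, 32, 12), (9, HND, DEN, DEN, 12, 8), (9, HND, DEN, DEN, 3, 30), (9, LAX, CHI, BOS, 12, 8), (9, LAX, CHI, BOS, 3, 30)}
(Flight JOIN Pilot) ⋈ Crew (natural join on fno): {(13, LAX, SF, CDG, 29, 32, JFK), (34, LHR, BOS, ORD, 21, 23, CDG), (34, NRT, LA, JFK, 21, 23, CDG), (9, HND, DEN, DEN, 12, 8, IAD), (9, HND, DEN, DEN, 3, 30, MIA), (9, LAX, CHI, BOS, 12, 8, IAD), (9, LAX, CHI, BOS, 3, 30, MIA)}
Filtering on src ≠ IAD AND dst = ORD leaves {(34, LHR, BOS, ORD, 21, 23, CDG)}.
Filtering on pid ≥ 34 leaves {(34, LHR, BOS, ORD, 21, 23, CDG)}.
π_{hours, fno} gives {(21, 23)}.

{(21, 23)}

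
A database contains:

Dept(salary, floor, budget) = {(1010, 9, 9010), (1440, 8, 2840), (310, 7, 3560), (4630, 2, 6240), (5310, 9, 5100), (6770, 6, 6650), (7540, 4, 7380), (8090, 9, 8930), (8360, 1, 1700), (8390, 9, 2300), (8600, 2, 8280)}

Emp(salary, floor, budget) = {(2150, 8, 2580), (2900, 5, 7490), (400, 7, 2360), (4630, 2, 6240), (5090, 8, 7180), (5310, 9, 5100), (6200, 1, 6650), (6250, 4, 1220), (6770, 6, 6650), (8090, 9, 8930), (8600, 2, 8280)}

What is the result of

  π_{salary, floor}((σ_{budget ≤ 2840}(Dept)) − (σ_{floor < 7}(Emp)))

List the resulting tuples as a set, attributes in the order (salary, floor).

{(1440, 8), (8360, 1), (8390, 9)}

Filtering on budget ≤ 2840 leaves {(1440, 8, 2840), (8360, 1, 1700), (8390, 9, 2300)}.
Filtering on floor < 7 leaves {(2900, 5, 7490), (4630, 2, 6240), (6200, 1, 6650), (6250, 4, 1220), (6770, 6, 6650), (8600, 2, 8280)}.
Difference: {(1440, 8, 2840), (8360, 1, 1700), (8390, 9, 2300)} with {(2900, 5, 7490), (4630, 2, 6240), (6200, 1, 6650), (6250, 4, 1220), (6770, 6, 6650), (8600, 2, 8280)} → {(1440, 8, 2840), (8360, 1, 1700), (8390, 9, 2300)}
Projecting to salary, floor: {(1440, 8), (8360, 1), (8390, 9)}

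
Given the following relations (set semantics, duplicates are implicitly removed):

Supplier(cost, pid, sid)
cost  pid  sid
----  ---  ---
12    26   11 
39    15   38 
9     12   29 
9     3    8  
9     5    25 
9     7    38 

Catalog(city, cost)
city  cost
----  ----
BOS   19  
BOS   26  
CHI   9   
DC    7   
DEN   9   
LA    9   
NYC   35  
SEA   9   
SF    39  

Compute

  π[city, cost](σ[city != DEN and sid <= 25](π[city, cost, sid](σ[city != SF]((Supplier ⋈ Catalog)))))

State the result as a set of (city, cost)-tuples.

{(CHI, 9), (LA, 9), (SEA, 9)}

Joining Supplier and Catalog on cost yields {(39, 15, 38, SF), (9, 12, 29, CHI), (9, 12, 29, DEN), (9, 12, 29, LA), (9, 12, 29, SEA), (9, 3, 8, CHI), (9, 3, 8, DEN), (9, 3, 8, LA), (9, 3, 8, SEA), (9, 5, 25, CHI), (9, 5, 25, DEN), (9, 5, 25, LA), (9, 5, 25, SEA), (9, 7, 38, CHI), (9, 7, 38, DEN), (9, 7, 38, LA), (9, 7, 38, SEA)}.
Selection city != SF: {(9, 12, 29, CHI), (9, 12, 29, DEN), (9, 12, 29, LA), (9, 12, 29, SEA), (9, 3, 8, CHI), (9, 3, 8, DEN), (9, 3, 8, LA), (9, 3, 8, SEA), (9, 5, 25, CHI), (9, 5, 25, DEN), (9, 5, 25, LA), (9, 5, 25, SEA), (9, 7, 38, CHI), (9, 7, 38, DEN), (9, 7, 38, LA), (9, 7, 38, SEA)}
Projecting to city, cost, sid: {(CHI, 9, 25), (CHI, 9, 29), (CHI, 9, 38), (CHI, 9, 8), (DEN, 9, 25), (DEN, 9, 29), (DEN, 9, 38), (DEN, 9, 8), (LA, 9, 25), (LA, 9, 29), (LA, 9, 38), (LA, 9, 8), (SEA, 9, 25), (SEA, 9, 29), (SEA, 9, 38), (SEA, 9, 8)}
Selection city != DEN and sid <= 25: {(CHI, 9, 25), (CHI, 9, 8), (LA, 9, 25), (LA, 9, 8), (SEA, 9, 25), (SEA, 9, 8)}
Projecting to city, cost (3 duplicate(s) eliminated): {(CHI, 9), (LA, 9), (SEA, 9)}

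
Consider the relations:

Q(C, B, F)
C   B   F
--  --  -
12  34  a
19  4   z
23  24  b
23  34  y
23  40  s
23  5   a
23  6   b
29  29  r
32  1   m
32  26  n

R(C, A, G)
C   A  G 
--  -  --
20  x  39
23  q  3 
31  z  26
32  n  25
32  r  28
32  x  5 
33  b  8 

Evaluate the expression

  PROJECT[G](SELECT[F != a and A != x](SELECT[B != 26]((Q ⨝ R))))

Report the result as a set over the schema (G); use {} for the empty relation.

{25, 28, 3}

Q ⋈ R (natural join on C): {(23, 24, b, q, 3), (23, 34, y, q, 3), (23, 40, s, q, 3), (23, 5, a, q, 3), (23, 6, b, q, 3), (32, 1, m, n, 25), (32, 1, m, r, 28), (32, 1, m, x, 5), (32, 26, n, n, 25), (32, 26, n, r, 28), (32, 26, n, x, 5)}
Filtering on B != 26 leaves {(23, 24, b, q, 3), (23, 34, y, q, 3), (23, 40, s, q, 3), (23, 5, a, q, 3), (23, 6, b, q, 3), (32, 1, m, n, 25), (32, 1, m, r, 28), (32, 1, m, x, 5)}.
Filtering on F != a and A != x leaves {(23, 24, b, q, 3), (23, 34, y, q, 3), (23, 40, s, q, 3), (23, 6, b, q, 3), (32, 1, m, n, 25), (32, 1, m, r, 28)}.
Projecting to G (3 duplicate(s) eliminated): {25, 28, 3}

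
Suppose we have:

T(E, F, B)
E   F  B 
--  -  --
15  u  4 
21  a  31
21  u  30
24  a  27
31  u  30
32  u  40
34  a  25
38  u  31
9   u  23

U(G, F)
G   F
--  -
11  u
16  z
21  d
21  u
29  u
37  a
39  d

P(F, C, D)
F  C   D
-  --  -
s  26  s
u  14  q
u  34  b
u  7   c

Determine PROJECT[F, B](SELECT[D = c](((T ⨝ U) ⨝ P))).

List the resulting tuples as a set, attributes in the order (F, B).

{(u, 23), (u, 30), (u, 31), (u, 4), (u, 40)}

Joining T and U on F yields {(15, u, 4, 11), (15, u, 4, 21), (15, u, 4, 29), (21, a, 31, 37), (21, u, 30, 11), (21, u, 30, 21), (21, u, 30, 29), (24, a, 27, 37), (31, u, 30, 11), (31, u, 30, 21), (31, u, 30, 29), (32, u, 40, 11), (32, u, 40, 21), (32, u, 40, 29), (34, a, 25, 37), (38, u, 31, 11), (38, u, 31, 21), (38, u, 31, 29), (9, u, 23, 11), (9, u, 23, 21), (9, u, 23, 29)}.
Joining (T ⨝ U) and P on F yields {(15, u, 4, 11, 14, q), (15, u, 4, 11, 34, b), (15, u, 4, 11, 7, c), (15, u, 4, 21, 14, q), (15, u, 4, 21, 34, b), (15, u, 4, 21, 7, c), (15, u, 4, 29, 14, q), (15, u, 4, 29, 34, b), (15, u, 4, 29, 7, c), (21, u, 30, 11, 14, q), (21, u, 30, 11, 34, b), (21, u, 30, 11, 7, c), (21, u, 30, 21, 14, q), (21, u, 30, 21, 34, b), (21, u, 30, 21, 7, c), (21, u, 30, 29, 14, q), (21, u, 30, 29, 34, b), (21, u, 30, 29, 7, c), (31, u, 30, 11, 14, q), (31, u, 30, 11, 34, b), (31, u, 30, 11, 7, c), (31, u, 30, 21, 14, q), (31, u, 30, 21, 34, b), (31, u, 30, 21, 7, c), (31, u, 30, 29, 14, q), (31, u, 30, 29, 34, b), (31, u, 30, 29, 7, c), (32, u, 40, 11, 14, q), (32, u, 40, 11, 34, b), (32, u, 40, 11, 7, c), (32, u, 40, 21, 14, q), (32, u, 40, 21, 34, b), (32, u, 40, 21, 7, c), (32, u, 40, 29, 14, q), (32, u, 40, 29, 34, b), (32, u, 40, 29, 7, c), (38, u, 31, 11, 14, q), (38, u, 31, 11, 34, b), (38, u, 31, 11, 7, c), (38, u, 31, 21, 14, q), (38, u, 31, 21, 34, b), (38, u, 31, 21, 7, c), (38, u, 31, 29, 14, q), (38, u, 31, 29, 34, b), (38, u, 31, 29, 7, c), (9, u, 23, 11, 14, q), (9, u, 23, 11, 34, b), (9, u, 23, 11, 7, c), (9, u, 23, 21, 14, q), (9, u, 23, 21, 34, b), (9, u, 23, 21, 7, c), (9, u, 23, 29, 14, q), (9, u, 23, 29, 34, b), (9, u, 23, 29, 7, c)}.
Apply σ_{D = c}; surviving tuples: {(15, u, 4, 11, 7, c), (15, u, 4, 21, 7, c), (15, u, 4, 29, 7, c), (21, u, 30, 11, 7, c), (21, u, 30, 21, 7, c), (21, u, 30, 29, 7, c), (31, u, 30, 11, 7, c), (31, u, 30, 21, 7, c), (31, u, 30, 29, 7, c), (32, u, 40, 11, 7, c), (32, u, 40, 21, 7, c), (32, u, 40, 29, 7, c), (38, u, 31, 11, 7, c), (38, u, 31, 21, 7, c), (38, u, 31, 29, 7, c), (9, u, 23, 11, 7, c), (9, u, 23, 21, 7, c), (9, u, 23, 29, 7, c)}
Projecting to F, B (13 duplicate(s) eliminated): {(u, 23), (u, 30), (u, 31), (u, 4), (u, 40)}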